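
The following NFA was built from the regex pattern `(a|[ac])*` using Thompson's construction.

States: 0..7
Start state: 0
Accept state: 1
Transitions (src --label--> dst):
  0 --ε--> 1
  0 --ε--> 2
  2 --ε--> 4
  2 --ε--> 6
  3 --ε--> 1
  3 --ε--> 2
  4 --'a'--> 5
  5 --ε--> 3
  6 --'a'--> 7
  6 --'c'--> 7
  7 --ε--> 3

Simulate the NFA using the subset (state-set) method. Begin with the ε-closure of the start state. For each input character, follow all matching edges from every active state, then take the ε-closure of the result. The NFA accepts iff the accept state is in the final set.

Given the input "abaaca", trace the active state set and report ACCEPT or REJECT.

S₀ = ε-closure({0}) = {0,1,2,4,6}
'a' @ 1: {1,2,3,4,5,6,7}  [accepting]
'b' @ 2: {}  — dead — no transitions
rest 'aaca' ignored (set empty)
after full input: {}  (accept=1 not in)

Answer: REJECT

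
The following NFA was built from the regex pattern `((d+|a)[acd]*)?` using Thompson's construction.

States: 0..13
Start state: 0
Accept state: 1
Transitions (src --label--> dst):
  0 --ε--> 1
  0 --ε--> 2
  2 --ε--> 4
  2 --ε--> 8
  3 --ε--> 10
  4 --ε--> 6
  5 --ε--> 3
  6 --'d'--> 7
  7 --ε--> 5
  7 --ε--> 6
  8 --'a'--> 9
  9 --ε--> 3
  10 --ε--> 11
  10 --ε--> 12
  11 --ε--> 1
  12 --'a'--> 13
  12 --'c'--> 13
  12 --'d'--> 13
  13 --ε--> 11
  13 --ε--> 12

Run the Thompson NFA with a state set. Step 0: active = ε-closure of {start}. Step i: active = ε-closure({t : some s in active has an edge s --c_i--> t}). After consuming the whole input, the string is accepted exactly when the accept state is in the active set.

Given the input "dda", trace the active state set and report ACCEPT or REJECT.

S₀ = ε-closure({0}) = {0,1,2,4,6,8}
'd' @ 1: {1,3,5,6,7,10,11,12}  ✓accept
'd' @ 2: {1,3,5,6,7,10,11,12,13}  ✓accept
'a' @ 3: {1,11,12,13}  ✓accept
final: {1,11,12,13}; accept 1 in set

Answer: ACCEPT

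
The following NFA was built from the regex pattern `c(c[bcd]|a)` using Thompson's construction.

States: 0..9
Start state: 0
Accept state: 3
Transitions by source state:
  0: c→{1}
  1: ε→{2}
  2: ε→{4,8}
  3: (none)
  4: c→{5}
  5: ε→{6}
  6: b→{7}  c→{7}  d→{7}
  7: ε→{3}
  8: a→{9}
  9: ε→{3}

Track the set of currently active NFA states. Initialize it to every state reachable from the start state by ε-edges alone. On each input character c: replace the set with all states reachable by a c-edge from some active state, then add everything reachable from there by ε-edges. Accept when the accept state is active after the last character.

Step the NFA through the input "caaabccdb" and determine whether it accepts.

Answer: REJECT

Trace:
initial (ε-close {0}): {0}
'c' @ 1: {1,2,4,8}
'a' @ 2: {3,9}  [accepting]
'a' @ 3: {}  — no active states
rest 'abccdb' ignored (set empty)
final: {}; accept 3 not in set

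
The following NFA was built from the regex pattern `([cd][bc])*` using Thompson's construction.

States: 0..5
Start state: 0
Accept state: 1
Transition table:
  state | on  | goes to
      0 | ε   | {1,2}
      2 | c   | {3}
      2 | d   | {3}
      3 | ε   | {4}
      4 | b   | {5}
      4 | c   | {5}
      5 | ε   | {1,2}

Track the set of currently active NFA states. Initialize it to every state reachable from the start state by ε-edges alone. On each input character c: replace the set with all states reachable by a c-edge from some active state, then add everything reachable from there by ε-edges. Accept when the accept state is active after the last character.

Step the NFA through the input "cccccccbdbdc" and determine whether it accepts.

Answer: ACCEPT

Steps:
S₀ = ε-closure({0}) = {0,1,2}
'c' @ 1: {3,4}
'c' @ 2: {1,2,5}  [accepting]
'c' @ 3: {3,4}
'c' @ 4: {1,2,5}  [accepting]
'c' @ 5: {3,4}
'c' @ 6: {1,2,5}  [accepting]
'c' @ 7: {3,4}
'b' @ 8: {1,2,5}  [accepting]
'd' @ 9: {3,4}
'b' @ 10: {1,2,5}  [accepting]
'd' @ 11: {3,4}
'c' @ 12: {1,2,5}  [accepting]
final: {1,2,5}; accept 1 in set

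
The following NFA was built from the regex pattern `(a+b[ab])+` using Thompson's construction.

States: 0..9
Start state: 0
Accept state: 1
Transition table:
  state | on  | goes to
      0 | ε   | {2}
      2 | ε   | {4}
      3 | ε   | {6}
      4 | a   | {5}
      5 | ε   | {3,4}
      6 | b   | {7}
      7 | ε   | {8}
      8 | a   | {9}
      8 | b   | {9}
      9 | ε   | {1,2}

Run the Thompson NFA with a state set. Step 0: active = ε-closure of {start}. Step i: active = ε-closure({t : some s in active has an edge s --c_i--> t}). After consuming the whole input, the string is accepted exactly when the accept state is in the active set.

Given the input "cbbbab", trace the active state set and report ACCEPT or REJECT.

start: ε-closure({0}) = {0,2,4}
'c' @ 1: {}  — state set empty
rest 'bbbab' ignored (set empty)
after full input: {}  (accept=1 not in)

Answer: REJECT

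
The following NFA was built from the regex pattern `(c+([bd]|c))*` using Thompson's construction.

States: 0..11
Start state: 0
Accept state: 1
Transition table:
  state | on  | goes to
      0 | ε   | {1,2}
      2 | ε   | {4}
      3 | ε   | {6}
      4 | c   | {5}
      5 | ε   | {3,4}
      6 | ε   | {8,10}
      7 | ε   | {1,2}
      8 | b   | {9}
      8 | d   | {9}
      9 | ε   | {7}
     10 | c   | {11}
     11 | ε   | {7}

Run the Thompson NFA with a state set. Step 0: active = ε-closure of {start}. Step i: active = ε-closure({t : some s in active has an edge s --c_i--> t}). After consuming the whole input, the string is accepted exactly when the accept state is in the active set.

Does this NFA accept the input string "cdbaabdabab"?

start: ε-closure({0}) = {0,1,2,4}
'c' @ 1: {3,4,5,6,8,10}
'd' @ 2: {1,2,4,7,9}  (accept∈set)
'b' @ 3: {}  — dead — no transitions
rest 'aabdabab' ignored (set empty)
end set {} — state 1 not in

Answer: REJECT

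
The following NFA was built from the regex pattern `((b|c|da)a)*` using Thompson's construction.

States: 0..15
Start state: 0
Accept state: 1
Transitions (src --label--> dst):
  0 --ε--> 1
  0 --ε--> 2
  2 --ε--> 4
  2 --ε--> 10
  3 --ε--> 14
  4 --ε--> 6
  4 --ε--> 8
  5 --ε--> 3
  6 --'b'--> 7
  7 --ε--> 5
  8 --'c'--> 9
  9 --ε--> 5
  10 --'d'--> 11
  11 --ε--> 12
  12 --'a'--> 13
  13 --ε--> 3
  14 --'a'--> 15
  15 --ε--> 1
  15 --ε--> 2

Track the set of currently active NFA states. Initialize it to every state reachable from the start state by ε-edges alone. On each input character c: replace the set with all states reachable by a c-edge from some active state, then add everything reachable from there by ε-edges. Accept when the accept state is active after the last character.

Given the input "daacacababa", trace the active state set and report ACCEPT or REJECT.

start: ε-closure({0}) = {0,1,2,4,6,8,10}
'd' @ 1: {11,12}
'a' @ 2: {3,13,14}
'a' @ 3: {1,2,4,6,8,10,15}  ✓accept
'c' @ 4: {3,5,9,14}
'a' @ 5: {1,2,4,6,8,10,15}  ✓accept
'c' @ 6: {3,5,9,14}
'a' @ 7: {1,2,4,6,8,10,15}  ✓accept
'b' @ 8: {3,5,7,14}
'a' @ 9: {1,2,4,6,8,10,15}  ✓accept
'b' @ 10: {3,5,7,14}
'a' @ 11: {1,2,4,6,8,10,15}  ✓accept
after full input: {1,2,4,6,8,10,15}  (accept=1 in)

Answer: ACCEPT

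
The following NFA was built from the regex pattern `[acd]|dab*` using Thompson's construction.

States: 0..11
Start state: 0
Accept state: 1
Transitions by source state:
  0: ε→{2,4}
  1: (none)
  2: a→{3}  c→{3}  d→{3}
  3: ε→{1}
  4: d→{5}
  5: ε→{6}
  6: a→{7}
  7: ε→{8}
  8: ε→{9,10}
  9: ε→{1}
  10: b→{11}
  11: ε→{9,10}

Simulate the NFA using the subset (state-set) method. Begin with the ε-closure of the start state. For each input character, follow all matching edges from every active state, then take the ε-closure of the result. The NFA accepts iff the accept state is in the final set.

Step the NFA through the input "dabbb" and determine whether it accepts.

Answer: ACCEPT

Trace:
S₀ = ε-closure({0}) = {0,2,4}
'd' @ 1: {1,3,5,6}  (accept∈set)
'a' @ 2: {1,7,8,9,10}  (accept∈set)
'b' @ 3: {1,9,10,11}  (accept∈set)
'b' @ 4: {1,9,10,11}  (accept∈set)
'b' @ 5: {1,9,10,11}  (accept∈set)
final: {1,9,10,11}; accept 1 in set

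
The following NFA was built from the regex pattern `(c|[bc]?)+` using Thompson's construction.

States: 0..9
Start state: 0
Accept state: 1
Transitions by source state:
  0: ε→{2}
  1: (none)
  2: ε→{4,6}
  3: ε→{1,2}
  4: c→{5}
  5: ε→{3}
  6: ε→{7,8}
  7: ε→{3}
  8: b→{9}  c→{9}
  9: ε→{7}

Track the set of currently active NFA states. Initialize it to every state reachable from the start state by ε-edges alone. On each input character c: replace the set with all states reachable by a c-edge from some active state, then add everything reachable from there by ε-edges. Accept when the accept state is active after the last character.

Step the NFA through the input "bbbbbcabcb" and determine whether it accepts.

S₀ = ε-closure({0}) = {0,1,2,3,4,6,7,8}
'b' @ 1: {1,2,3,4,6,7,8,9}  ✓accept
'b' @ 2: {1,2,3,4,6,7,8,9}  ✓accept
'b' @ 3: {1,2,3,4,6,7,8,9}  ✓accept
'b' @ 4: {1,2,3,4,6,7,8,9}  ✓accept
'b' @ 5: {1,2,3,4,6,7,8,9}  ✓accept
'c' @ 6: {1,2,3,4,5,6,7,8,9}  ✓accept
'a' @ 7: {}  — state set empty
rest 'bcb' ignored (set empty)
end set {} — state 1 not in

Answer: REJECT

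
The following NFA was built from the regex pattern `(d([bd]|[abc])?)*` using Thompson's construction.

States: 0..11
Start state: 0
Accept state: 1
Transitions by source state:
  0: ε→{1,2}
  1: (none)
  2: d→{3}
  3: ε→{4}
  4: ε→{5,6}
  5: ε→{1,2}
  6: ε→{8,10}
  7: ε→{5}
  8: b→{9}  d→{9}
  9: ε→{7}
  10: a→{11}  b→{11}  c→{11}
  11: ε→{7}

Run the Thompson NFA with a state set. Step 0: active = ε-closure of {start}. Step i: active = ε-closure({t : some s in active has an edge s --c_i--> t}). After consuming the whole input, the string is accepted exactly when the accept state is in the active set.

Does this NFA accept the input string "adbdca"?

start: ε-closure({0}) = {0,1,2}
'a' @ 1: {}  — dead — no transitions
rest 'dbdca' ignored (set empty)
after full input: {}  (accept=1 not in)

Answer: REJECT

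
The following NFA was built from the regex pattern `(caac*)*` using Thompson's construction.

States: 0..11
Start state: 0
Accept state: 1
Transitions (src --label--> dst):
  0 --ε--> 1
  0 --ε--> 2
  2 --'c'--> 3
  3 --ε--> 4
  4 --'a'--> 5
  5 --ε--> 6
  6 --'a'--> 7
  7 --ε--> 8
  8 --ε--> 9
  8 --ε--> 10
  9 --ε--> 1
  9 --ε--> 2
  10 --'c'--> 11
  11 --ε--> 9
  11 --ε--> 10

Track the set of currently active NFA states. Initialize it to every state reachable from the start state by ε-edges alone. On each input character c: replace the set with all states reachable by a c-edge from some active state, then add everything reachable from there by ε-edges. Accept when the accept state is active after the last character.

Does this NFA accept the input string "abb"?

initial (ε-close {0}): {0,1,2}
'a' @ 1: {}  — dead — no transitions
rest 'bb' ignored (set empty)
final: {}; accept 1 not in set

Answer: REJECT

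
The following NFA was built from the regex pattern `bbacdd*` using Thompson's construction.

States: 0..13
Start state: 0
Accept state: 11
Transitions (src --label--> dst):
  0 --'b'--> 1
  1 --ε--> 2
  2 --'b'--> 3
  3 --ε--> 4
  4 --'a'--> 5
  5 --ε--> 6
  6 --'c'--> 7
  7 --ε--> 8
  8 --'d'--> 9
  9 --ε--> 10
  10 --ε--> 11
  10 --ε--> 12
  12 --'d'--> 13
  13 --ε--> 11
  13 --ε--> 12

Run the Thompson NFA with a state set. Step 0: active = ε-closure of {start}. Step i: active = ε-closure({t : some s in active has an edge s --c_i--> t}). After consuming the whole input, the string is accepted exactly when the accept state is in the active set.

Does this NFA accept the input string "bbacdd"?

Answer: ACCEPT

Steps:
initial (ε-close {0}): {0}
'b' @ 1: {1,2}
'b' @ 2: {3,4}
'a' @ 3: {5,6}
'c' @ 4: {7,8}
'd' @ 5: {9,10,11,12}  [accepting]
'd' @ 6: {11,12,13}  [accepting]
end set {11,12,13} — state 11 in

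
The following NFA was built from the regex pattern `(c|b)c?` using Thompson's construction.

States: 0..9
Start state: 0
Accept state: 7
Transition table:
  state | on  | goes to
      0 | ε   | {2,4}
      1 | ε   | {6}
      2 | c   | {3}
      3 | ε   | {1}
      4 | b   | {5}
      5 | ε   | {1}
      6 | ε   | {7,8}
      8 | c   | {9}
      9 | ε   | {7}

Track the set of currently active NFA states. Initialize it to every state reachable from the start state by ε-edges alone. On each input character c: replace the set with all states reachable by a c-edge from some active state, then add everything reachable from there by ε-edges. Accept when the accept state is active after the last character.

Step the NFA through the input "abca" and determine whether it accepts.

Answer: REJECT

Steps:
S₀ = ε-closure({0}) = {0,2,4}
'a' @ 1: {}  — state set empty
rest 'bca' ignored (set empty)
end set {} — state 7 not in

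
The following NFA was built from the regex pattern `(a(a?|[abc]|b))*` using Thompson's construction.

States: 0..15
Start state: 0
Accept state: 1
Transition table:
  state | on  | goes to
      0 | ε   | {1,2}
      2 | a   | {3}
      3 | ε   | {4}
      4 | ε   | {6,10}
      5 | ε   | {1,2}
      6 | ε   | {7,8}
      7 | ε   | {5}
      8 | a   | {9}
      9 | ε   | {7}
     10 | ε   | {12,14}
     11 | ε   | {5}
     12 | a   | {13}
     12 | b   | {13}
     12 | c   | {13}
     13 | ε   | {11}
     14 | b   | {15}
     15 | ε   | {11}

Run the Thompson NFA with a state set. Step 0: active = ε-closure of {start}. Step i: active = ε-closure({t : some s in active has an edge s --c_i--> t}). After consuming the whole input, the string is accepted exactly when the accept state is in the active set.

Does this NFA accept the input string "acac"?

initial (ε-close {0}): {0,1,2}
'a' @ 1: {1,2,3,4,5,6,7,8,10,12,14}  ✓accept
'c' @ 2: {1,2,5,11,13}  ✓accept
'a' @ 3: {1,2,3,4,5,6,7,8,10,12,14}  ✓accept
'c' @ 4: {1,2,5,11,13}  ✓accept
final: {1,2,5,11,13}; accept 1 in set

Answer: ACCEPT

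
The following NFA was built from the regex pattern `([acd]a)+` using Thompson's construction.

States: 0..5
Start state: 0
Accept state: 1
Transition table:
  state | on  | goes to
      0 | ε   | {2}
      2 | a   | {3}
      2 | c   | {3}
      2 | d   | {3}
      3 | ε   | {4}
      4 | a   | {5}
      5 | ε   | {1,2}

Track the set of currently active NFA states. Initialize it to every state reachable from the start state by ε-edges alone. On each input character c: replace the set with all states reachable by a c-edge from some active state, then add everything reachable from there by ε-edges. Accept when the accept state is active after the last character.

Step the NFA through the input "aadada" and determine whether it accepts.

Answer: ACCEPT

Derivation:
start: ε-closure({0}) = {0,2}
'a' @ 1: {3,4}
'a' @ 2: {1,2,5}  ✓accept
'd' @ 3: {3,4}
'a' @ 4: {1,2,5}  ✓accept
'd' @ 5: {3,4}
'a' @ 6: {1,2,5}  ✓accept
after full input: {1,2,5}  (accept=1 in)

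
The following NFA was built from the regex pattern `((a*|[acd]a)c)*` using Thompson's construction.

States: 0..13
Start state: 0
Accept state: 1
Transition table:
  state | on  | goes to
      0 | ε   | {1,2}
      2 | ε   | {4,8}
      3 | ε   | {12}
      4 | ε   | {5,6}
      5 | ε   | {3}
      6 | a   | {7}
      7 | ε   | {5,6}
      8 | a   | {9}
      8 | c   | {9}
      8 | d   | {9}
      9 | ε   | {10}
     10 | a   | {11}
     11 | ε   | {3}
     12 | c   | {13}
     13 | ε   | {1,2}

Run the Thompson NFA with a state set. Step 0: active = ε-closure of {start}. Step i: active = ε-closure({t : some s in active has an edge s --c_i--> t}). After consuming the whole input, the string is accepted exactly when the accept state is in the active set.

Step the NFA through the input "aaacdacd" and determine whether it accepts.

Answer: REJECT

Trace:
initial (ε-close {0}): {0,1,2,3,4,5,6,8,12}
'a' @ 1: {3,5,6,7,9,10,12}
'a' @ 2: {3,5,6,7,11,12}
'a' @ 3: {3,5,6,7,12}
'c' @ 4: {1,2,3,4,5,6,8,12,13}  [accepting]
'd' @ 5: {9,10}
'a' @ 6: {3,11,12}
'c' @ 7: {1,2,3,4,5,6,8,12,13}  [accepting]
'd' @ 8: {9,10}
after full input: {9,10}  (accept=1 not in)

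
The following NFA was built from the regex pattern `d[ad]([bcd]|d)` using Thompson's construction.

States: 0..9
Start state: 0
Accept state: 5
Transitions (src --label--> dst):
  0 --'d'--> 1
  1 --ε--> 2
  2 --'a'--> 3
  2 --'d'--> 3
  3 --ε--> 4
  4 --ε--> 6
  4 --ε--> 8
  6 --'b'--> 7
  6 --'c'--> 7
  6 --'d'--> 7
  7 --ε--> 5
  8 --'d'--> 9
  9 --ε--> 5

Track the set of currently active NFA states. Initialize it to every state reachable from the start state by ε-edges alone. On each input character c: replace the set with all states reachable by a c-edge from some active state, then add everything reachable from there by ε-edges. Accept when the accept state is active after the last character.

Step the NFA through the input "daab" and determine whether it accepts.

S₀ = ε-closure({0}) = {0}
'd' @ 1: {1,2}
'a' @ 2: {3,4,6,8}
'a' @ 3: {}  — no active states
rest 'b' ignored (set empty)
final: {}; accept 5 not in set

Answer: REJECT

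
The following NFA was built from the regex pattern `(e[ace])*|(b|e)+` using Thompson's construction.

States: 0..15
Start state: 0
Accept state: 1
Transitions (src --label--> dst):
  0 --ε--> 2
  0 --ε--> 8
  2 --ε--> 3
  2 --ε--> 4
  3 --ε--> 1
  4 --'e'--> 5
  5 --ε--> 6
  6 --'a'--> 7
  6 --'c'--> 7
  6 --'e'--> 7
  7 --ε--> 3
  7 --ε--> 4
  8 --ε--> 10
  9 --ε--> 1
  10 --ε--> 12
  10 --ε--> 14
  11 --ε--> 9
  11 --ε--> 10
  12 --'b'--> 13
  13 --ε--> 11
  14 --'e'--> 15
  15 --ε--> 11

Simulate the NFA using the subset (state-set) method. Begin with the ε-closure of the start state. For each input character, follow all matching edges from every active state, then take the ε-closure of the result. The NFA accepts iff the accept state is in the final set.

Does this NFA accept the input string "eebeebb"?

Answer: ACCEPT

Steps:
start: ε-closure({0}) = {0,1,2,3,4,8,10,12,14}
'e' @ 1: {1,5,6,9,10,11,12,14,15}  ✓accept
'e' @ 2: {1,3,4,7,9,10,11,12,14,15}  ✓accept
'b' @ 3: {1,9,10,11,12,13,14}  ✓accept
'e' @ 4: {1,9,10,11,12,14,15}  ✓accept
'e' @ 5: {1,9,10,11,12,14,15}  ✓accept
'b' @ 6: {1,9,10,11,12,13,14}  ✓accept
'b' @ 7: {1,9,10,11,12,13,14}  ✓accept
after full input: {1,9,10,11,12,13,14}  (accept=1 in)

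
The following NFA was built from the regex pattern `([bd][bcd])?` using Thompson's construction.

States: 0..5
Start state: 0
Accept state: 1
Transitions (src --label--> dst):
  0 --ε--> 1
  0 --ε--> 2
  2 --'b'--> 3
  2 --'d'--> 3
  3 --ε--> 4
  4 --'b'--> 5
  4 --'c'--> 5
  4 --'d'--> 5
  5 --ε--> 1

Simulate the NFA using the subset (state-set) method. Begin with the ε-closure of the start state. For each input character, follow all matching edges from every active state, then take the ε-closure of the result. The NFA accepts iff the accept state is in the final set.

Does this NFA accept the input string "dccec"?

S₀ = ε-closure({0}) = {0,1,2}
'd' @ 1: {3,4}
'c' @ 2: {1,5}  [accepting]
'c' @ 3: {}  — no active states
rest 'ec' ignored (set empty)
end set {} — state 1 not in

Answer: REJECT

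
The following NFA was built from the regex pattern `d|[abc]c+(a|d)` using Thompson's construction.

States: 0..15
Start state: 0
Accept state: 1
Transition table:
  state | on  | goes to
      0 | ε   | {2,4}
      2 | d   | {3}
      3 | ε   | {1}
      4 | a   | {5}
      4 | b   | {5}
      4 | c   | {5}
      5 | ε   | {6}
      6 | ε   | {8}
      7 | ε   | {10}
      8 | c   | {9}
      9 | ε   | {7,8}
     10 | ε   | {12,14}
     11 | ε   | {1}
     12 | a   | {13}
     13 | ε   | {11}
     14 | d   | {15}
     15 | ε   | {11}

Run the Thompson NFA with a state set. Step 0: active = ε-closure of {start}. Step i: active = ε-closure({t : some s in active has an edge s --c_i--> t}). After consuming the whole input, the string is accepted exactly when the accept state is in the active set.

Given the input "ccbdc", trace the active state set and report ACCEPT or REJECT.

initial (ε-close {0}): {0,2,4}
'c' @ 1: {5,6,8}
'c' @ 2: {7,8,9,10,12,14}
'b' @ 3: {}  — state set empty
rest 'dc' ignored (set empty)
final: {}; accept 1 not in set

Answer: REJECT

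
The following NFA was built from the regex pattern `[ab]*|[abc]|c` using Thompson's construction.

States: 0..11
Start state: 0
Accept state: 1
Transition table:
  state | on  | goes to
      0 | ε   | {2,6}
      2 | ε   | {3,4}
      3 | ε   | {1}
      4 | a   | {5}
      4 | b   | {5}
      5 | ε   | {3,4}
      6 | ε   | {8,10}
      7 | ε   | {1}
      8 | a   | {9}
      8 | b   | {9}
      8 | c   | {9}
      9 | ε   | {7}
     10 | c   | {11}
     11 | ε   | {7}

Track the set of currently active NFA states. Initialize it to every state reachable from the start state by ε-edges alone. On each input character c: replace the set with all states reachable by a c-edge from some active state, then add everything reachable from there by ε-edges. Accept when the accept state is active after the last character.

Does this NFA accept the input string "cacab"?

Answer: REJECT

Trace:
start: ε-closure({0}) = {0,1,2,3,4,6,8,10}
'c' @ 1: {1,7,9,11}  [accepting]
'a' @ 2: {}  — dead — no transitions
rest 'cab' ignored (set empty)
after full input: {}  (accept=1 not in)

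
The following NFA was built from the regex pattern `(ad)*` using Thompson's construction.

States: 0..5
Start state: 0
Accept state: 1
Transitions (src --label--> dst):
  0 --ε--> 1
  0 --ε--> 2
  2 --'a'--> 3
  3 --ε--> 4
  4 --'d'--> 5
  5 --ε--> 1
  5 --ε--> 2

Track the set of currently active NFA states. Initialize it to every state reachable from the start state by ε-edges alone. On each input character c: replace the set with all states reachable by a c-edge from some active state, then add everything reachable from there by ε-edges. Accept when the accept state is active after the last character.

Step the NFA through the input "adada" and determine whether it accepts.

initial (ε-close {0}): {0,1,2}
'a' @ 1: {3,4}
'd' @ 2: {1,2,5}  ✓accept
'a' @ 3: {3,4}
'd' @ 4: {1,2,5}  ✓accept
'a' @ 5: {3,4}
after full input: {3,4}  (accept=1 not in)

Answer: REJECT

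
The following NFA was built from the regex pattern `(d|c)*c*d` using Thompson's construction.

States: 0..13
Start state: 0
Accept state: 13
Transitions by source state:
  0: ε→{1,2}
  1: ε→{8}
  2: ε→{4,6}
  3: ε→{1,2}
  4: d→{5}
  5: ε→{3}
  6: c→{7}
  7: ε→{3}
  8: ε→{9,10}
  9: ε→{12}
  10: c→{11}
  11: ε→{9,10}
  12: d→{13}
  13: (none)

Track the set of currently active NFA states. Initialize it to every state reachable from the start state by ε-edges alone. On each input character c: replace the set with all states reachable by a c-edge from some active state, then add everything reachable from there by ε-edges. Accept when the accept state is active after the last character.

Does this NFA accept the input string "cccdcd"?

Answer: ACCEPT

Steps:
initial (ε-close {0}): {0,1,2,4,6,8,9,10,12}
'c' @ 1: {1,2,3,4,6,7,8,9,10,11,12}
'c' @ 2: {1,2,3,4,6,7,8,9,10,11,12}
'c' @ 3: {1,2,3,4,6,7,8,9,10,11,12}
'd' @ 4: {1,2,3,4,5,6,8,9,10,12,13}  [accepting]
'c' @ 5: {1,2,3,4,6,7,8,9,10,11,12}
'd' @ 6: {1,2,3,4,5,6,8,9,10,12,13}  [accepting]
end set {1,2,3,4,5,6,8,9,10,12,13} — state 13 in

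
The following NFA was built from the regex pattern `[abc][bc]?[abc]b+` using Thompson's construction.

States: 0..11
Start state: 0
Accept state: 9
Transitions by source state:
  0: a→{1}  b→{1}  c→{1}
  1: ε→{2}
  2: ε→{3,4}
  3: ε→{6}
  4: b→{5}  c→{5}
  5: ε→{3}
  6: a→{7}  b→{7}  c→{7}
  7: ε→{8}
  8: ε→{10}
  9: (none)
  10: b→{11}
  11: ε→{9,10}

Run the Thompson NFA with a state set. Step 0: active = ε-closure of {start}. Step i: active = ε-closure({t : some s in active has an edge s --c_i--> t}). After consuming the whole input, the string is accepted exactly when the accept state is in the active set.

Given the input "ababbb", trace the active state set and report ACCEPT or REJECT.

Answer: ACCEPT

Derivation:
initial (ε-close {0}): {0}
'a' @ 1: {1,2,3,4,6}
'b' @ 2: {3,5,6,7,8,10}
'a' @ 3: {7,8,10}
'b' @ 4: {9,10,11}  (accept∈set)
'b' @ 5: {9,10,11}  (accept∈set)
'b' @ 6: {9,10,11}  (accept∈set)
final: {9,10,11}; accept 9 in set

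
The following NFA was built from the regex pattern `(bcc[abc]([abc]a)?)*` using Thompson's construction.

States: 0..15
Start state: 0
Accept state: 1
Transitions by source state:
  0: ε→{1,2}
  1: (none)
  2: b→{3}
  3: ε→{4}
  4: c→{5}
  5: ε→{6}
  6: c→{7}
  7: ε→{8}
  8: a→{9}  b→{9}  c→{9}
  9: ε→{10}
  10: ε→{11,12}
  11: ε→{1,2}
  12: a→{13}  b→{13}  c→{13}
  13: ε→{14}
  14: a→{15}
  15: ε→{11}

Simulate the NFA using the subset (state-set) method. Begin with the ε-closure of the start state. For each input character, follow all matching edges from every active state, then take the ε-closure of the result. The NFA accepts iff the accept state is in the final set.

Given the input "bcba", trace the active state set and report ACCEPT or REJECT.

initial (ε-close {0}): {0,1,2}
'b' @ 1: {3,4}
'c' @ 2: {5,6}
'b' @ 3: {}  — dead — no transitions
rest 'a' ignored (set empty)
final: {}; accept 1 not in set

Answer: REJECT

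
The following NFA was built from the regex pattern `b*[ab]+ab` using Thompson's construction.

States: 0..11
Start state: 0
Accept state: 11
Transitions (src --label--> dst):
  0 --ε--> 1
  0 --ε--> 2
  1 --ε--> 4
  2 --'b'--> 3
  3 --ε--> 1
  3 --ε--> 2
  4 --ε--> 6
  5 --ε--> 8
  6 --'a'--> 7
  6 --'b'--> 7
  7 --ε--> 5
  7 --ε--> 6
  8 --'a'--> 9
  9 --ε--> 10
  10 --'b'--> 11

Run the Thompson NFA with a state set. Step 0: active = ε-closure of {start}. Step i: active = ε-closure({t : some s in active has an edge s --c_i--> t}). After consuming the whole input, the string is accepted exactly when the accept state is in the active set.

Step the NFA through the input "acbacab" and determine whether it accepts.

Answer: REJECT

Trace:
S₀ = ε-closure({0}) = {0,1,2,4,6}
'a' @ 1: {5,6,7,8}
'c' @ 2: {}  — no active states
rest 'bacab' ignored (set empty)
after full input: {}  (accept=11 not in)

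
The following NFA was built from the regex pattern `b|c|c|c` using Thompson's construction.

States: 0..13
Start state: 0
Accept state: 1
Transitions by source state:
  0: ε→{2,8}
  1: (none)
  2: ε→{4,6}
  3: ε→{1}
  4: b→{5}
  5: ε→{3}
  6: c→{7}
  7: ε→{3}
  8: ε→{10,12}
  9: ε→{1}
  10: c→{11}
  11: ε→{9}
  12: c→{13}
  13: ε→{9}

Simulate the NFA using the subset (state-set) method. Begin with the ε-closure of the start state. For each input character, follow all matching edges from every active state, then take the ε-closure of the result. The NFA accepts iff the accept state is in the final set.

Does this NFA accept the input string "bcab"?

initial (ε-close {0}): {0,2,4,6,8,10,12}
'b' @ 1: {1,3,5}  (accept∈set)
'c' @ 2: {}  — no active states
rest 'ab' ignored (set empty)
final: {}; accept 1 not in set

Answer: REJECT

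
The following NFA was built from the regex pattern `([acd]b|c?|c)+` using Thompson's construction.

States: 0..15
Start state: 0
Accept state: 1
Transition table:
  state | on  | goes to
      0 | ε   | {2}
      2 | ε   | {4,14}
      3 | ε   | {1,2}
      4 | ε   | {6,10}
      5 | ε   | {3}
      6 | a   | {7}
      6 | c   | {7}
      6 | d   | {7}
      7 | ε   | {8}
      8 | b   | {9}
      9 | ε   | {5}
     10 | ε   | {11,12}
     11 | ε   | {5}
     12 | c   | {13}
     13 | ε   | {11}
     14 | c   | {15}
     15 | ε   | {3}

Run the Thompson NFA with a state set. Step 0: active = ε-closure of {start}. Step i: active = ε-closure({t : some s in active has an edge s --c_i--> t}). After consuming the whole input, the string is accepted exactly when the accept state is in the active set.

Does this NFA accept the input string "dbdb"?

start: ε-closure({0}) = {0,1,2,3,4,5,6,10,11,12,14}
'd' @ 1: {7,8}
'b' @ 2: {1,2,3,4,5,6,9,10,11,12,14}  (accept∈set)
'd' @ 3: {7,8}
'b' @ 4: {1,2,3,4,5,6,9,10,11,12,14}  (accept∈set)
after full input: {1,2,3,4,5,6,9,10,11,12,14}  (accept=1 in)

Answer: ACCEPT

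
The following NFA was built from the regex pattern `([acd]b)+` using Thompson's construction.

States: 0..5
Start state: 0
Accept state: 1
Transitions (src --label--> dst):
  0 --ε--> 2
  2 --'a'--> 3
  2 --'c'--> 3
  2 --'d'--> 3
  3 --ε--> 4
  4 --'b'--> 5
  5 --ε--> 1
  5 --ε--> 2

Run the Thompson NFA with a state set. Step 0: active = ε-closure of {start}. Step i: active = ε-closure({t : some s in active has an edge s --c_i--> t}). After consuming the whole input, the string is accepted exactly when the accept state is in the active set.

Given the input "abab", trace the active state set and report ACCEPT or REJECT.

S₀ = ε-closure({0}) = {0,2}
'a' @ 1: {3,4}
'b' @ 2: {1,2,5}  [accepting]
'a' @ 3: {3,4}
'b' @ 4: {1,2,5}  [accepting]
end set {1,2,5} — state 1 in

Answer: ACCEPT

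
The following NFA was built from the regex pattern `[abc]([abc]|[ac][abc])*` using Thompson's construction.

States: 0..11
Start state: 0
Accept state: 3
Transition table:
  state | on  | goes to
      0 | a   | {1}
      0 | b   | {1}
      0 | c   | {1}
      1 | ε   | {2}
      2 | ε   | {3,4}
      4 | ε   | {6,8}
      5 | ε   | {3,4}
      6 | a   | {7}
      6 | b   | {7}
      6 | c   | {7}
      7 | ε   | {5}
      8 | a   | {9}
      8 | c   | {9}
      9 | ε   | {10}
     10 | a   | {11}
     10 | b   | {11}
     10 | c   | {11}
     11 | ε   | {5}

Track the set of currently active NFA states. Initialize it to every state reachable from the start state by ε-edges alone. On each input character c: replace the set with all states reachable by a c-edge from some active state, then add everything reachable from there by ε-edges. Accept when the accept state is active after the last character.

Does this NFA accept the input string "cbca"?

Answer: ACCEPT

Derivation:
initial (ε-close {0}): {0}
'c' @ 1: {1,2,3,4,6,8}  [accepting]
'b' @ 2: {3,4,5,6,7,8}  [accepting]
'c' @ 3: {3,4,5,6,7,8,9,10}  [accepting]
'a' @ 4: {3,4,5,6,7,8,9,10,11}  [accepting]
end set {3,4,5,6,7,8,9,10,11} — state 3 in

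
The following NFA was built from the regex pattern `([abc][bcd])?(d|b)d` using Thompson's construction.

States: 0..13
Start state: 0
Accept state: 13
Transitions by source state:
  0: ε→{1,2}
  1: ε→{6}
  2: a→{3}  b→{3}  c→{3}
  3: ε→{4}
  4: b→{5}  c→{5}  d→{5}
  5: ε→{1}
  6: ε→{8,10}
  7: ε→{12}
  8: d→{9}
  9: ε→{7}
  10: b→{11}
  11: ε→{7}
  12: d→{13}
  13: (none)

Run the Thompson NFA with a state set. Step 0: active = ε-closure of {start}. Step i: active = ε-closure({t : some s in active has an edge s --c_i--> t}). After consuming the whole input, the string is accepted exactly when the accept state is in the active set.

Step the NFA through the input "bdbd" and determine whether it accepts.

S₀ = ε-closure({0}) = {0,1,2,6,8,10}
'b' @ 1: {3,4,7,11,12}
'd' @ 2: {1,5,6,8,10,13}  (accept∈set)
'b' @ 3: {7,11,12}
'd' @ 4: {13}  (accept∈set)
after full input: {13}  (accept=13 in)

Answer: ACCEPT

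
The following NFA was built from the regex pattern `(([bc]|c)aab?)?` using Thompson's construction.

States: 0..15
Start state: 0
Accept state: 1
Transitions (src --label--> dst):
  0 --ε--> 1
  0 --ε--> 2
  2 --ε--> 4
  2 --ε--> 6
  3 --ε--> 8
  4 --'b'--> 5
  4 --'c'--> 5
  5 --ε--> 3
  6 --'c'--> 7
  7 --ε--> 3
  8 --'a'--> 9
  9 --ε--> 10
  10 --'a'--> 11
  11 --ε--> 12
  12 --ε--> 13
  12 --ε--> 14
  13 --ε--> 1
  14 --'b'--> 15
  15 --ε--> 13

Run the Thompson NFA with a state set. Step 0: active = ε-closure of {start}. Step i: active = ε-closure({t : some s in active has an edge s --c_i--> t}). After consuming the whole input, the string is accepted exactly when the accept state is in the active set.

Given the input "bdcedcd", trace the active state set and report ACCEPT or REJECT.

initial (ε-close {0}): {0,1,2,4,6}
'b' @ 1: {3,5,8}
'd' @ 2: {}  — state set empty
rest 'cedcd' ignored (set empty)
end set {} — state 1 not in

Answer: REJECT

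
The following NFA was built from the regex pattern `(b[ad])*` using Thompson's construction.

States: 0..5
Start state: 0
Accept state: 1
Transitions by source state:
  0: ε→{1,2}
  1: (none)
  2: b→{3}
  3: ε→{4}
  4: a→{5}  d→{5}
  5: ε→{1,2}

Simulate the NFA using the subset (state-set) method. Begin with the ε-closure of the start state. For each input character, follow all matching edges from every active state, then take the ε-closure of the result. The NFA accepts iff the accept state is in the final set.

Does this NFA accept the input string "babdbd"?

initial (ε-close {0}): {0,1,2}
'b' @ 1: {3,4}
'a' @ 2: {1,2,5}  [accepting]
'b' @ 3: {3,4}
'd' @ 4: {1,2,5}  [accepting]
'b' @ 5: {3,4}
'd' @ 6: {1,2,5}  [accepting]
final: {1,2,5}; accept 1 in set

Answer: ACCEPT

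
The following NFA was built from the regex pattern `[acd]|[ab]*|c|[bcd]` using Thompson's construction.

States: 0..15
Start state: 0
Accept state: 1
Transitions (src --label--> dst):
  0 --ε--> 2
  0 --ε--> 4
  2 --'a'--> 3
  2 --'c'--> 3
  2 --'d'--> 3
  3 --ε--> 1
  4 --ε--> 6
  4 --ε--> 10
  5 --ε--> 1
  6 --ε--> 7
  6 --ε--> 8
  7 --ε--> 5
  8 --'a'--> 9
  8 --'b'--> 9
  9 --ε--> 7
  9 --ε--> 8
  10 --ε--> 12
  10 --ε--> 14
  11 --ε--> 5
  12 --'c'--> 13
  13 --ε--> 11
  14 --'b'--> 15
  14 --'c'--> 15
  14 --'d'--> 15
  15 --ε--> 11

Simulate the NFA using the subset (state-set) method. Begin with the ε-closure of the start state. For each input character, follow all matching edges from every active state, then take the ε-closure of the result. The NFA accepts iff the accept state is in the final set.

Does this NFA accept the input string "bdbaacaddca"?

S₀ = ε-closure({0}) = {0,1,2,4,5,6,7,8,10,12,14}
'b' @ 1: {1,5,7,8,9,11,15}  [accepting]
'd' @ 2: {}  — dead — no transitions
rest 'baacaddca' ignored (set empty)
end set {} — state 1 not in

Answer: REJECT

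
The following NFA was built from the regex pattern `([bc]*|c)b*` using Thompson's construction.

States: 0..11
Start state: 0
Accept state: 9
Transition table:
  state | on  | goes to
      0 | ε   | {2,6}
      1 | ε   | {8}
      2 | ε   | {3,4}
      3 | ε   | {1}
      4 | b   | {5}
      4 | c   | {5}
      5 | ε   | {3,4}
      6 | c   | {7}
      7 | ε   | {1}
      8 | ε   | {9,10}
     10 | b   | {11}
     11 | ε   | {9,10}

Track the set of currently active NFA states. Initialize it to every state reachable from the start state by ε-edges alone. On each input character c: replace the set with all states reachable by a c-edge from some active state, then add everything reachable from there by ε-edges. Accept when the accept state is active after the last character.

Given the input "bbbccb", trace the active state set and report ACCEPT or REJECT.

Answer: ACCEPT

Steps:
S₀ = ε-closure({0}) = {0,1,2,3,4,6,8,9,10}
'b' @ 1: {1,3,4,5,8,9,10,11}  ✓accept
'b' @ 2: {1,3,4,5,8,9,10,11}  ✓accept
'b' @ 3: {1,3,4,5,8,9,10,11}  ✓accept
'c' @ 4: {1,3,4,5,8,9,10}  ✓accept
'c' @ 5: {1,3,4,5,8,9,10}  ✓accept
'b' @ 6: {1,3,4,5,8,9,10,11}  ✓accept
after full input: {1,3,4,5,8,9,10,11}  (accept=9 in)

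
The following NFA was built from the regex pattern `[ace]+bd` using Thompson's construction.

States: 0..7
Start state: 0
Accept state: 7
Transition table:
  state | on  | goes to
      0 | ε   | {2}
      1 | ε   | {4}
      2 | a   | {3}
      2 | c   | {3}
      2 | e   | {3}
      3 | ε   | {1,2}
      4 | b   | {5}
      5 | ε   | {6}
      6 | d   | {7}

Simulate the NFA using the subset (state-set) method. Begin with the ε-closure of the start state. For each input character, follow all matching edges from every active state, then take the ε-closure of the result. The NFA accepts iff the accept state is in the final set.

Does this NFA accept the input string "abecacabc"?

start: ε-closure({0}) = {0,2}
'a' @ 1: {1,2,3,4}
'b' @ 2: {5,6}
'e' @ 3: {}  — dead — no transitions
rest 'cacabc' ignored (set empty)
final: {}; accept 7 not in set

Answer: REJECT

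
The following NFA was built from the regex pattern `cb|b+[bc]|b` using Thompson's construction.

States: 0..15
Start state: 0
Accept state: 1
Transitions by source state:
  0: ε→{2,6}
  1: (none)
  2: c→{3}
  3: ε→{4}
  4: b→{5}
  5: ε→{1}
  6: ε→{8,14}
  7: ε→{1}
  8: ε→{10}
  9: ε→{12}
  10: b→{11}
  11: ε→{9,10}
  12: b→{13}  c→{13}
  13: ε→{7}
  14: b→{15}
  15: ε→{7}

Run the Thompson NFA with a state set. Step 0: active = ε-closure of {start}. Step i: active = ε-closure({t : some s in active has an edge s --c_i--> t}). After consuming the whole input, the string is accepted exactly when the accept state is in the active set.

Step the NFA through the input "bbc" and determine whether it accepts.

initial (ε-close {0}): {0,2,6,8,10,14}
'b' @ 1: {1,7,9,10,11,12,15}  [accepting]
'b' @ 2: {1,7,9,10,11,12,13}  [accepting]
'c' @ 3: {1,7,13}  [accepting]
end set {1,7,13} — state 1 in

Answer: ACCEPT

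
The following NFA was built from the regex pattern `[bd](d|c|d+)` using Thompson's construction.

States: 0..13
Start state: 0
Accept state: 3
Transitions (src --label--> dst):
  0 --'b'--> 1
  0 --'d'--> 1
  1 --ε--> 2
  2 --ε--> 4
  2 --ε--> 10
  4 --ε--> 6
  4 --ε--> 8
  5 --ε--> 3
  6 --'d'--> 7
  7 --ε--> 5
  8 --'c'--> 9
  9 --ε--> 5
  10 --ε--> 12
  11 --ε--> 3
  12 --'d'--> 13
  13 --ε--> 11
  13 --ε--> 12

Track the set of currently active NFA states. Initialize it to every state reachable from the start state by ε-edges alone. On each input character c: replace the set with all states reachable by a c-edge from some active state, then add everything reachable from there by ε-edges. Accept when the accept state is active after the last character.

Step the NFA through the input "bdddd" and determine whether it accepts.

Answer: ACCEPT

Derivation:
start: ε-closure({0}) = {0}
'b' @ 1: {1,2,4,6,8,10,12}
'd' @ 2: {3,5,7,11,12,13}  [accepting]
'd' @ 3: {3,11,12,13}  [accepting]
'd' @ 4: {3,11,12,13}  [accepting]
'd' @ 5: {3,11,12,13}  [accepting]
end set {3,11,12,13} — state 3 in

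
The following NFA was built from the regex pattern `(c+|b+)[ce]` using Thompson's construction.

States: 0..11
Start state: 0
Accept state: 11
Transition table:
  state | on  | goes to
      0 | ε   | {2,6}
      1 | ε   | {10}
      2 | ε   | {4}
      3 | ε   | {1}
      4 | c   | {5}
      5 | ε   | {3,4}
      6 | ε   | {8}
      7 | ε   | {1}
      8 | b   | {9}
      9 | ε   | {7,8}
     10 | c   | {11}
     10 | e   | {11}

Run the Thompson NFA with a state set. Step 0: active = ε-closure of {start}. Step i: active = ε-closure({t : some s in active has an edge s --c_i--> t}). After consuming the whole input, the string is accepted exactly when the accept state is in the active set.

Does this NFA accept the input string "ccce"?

Answer: ACCEPT

Trace:
initial (ε-close {0}): {0,2,4,6,8}
'c' @ 1: {1,3,4,5,10}
'c' @ 2: {1,3,4,5,10,11}  ✓accept
'c' @ 3: {1,3,4,5,10,11}  ✓accept
'e' @ 4: {11}  ✓accept
final: {11}; accept 11 in set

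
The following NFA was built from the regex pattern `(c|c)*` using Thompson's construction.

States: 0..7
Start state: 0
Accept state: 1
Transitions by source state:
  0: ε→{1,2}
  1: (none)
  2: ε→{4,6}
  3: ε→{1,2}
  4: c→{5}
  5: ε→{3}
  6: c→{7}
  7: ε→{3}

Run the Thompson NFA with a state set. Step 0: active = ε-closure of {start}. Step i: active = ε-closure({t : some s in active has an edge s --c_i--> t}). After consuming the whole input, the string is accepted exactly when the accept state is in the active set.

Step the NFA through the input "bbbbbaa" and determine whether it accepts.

Answer: REJECT

Derivation:
S₀ = ε-closure({0}) = {0,1,2,4,6}
'b' @ 1: {}  — dead — no transitions
rest 'bbbbaa' ignored (set empty)
end set {} — state 1 not in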